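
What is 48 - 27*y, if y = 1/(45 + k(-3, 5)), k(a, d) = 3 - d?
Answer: 2037/43 ≈ 47.372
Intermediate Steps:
y = 1/43 (y = 1/(45 + (3 - 1*5)) = 1/(45 + (3 - 5)) = 1/(45 - 2) = 1/43 ≈ 0.023256)
48 - 27*y = 48 - 27*1/43 = 48 - 27/43 = 2037/43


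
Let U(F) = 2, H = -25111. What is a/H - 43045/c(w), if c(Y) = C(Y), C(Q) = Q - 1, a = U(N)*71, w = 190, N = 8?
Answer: -1080929833/4745979 ≈ -227.76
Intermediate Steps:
a = 142 (a = 2*71 = 142)
C(Q) = -1 + Q
c(Y) = -1 + Y
a/H - 43045/c(w) = 142/(-25111) - 43045/(-1 + 190) = 142*(-1/25111) - 43045/189 = -142/25111 - 43045*1/189 = -142/25111 - 43045/189 = -1080929833/4745979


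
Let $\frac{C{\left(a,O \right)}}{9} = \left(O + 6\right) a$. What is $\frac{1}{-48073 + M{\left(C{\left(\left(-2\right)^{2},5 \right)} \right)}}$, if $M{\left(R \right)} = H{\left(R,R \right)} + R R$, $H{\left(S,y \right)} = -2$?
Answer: $\frac{1}{108741} \approx 9.1962 \cdot 10^{-6}$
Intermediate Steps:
$C{\left(a,O \right)} = 9 a \left(6 + O\right)$ ($C{\left(a,O \right)} = 9 \left(O + 6\right) a = 9 \left(6 + O\right) a = 9 a \left(6 + O\right)$)
$M{\left(R \right)} = -2 + R^{2}$ ($M{\left(R \right)} = -2 + R R = -2 + R^{2}$)
$\frac{1}{-48073 + M{\left(C{\left(\left(-2\right)^{2},5 \right)} \right)}} = \frac{1}{-48073 - \left(2 - \left(9 \left(-2\right)^{2} \left(6 + 5\right)\right)^{2}\right)} = \frac{1}{-48073 - \left(2 - \left(9 \cdot 4 \cdot 11\right)^{2}\right)} = \frac{1}{-48073 - \left(2 - 396^{2}\right)} = \frac{1}{-48073 + \left(-2 + 156816\right)} = \frac{1}{-48073 + 156814} = \frac{1}{108741}$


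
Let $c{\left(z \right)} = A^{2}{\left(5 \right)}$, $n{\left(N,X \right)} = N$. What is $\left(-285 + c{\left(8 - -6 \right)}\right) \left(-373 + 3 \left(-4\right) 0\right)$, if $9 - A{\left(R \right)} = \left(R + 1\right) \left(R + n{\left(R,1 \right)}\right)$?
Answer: $-863868$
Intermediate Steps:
$A{\left(R \right)} = 9 - 2 R \left(1 + R\right)$ ($A{\left(R \right)} = 9 - \left(R + 1\right) \left(R + R\right) = 9 - \left(1 + R\right) 2 R = 9 - 2 R \left(1 + R\right)$)
$c{\left(z \right)} = 2601$ ($c{\left(z \right)} = \left(9 - 10 - 2 \cdot 5^{2}\right)^{2} = \left(9 - 10 - 50\right)^{2} = \left(-51\right)^{2} = 2601$)
$\left(-285 + c{\left(8 - -6 \right)}\right) \left(-373 + 3 \left(-4\right) 0\right) = \left(-285 + 2601\right) \left(-373 + 3 \left(-4\right) 0\right) = 2316 \left(-373 - 0\right) = 2316 \left(-373 + 0\right) = 2316 \left(-373\right) = -863868$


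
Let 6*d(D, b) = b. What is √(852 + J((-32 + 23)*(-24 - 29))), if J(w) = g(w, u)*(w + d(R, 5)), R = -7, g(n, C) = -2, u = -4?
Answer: I*√933/3 ≈ 10.182*I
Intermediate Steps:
d(D, b) = b/6
J(w) = -5/3 - 2*w (J(w) = -2*(w + (⅙)*5) = -2*(w + ⅚) = -2*(⅚ + w) = -5/3 - 2*w)
√(852 + J((-32 + 23)*(-24 - 29))) = √(852 + (-5/3 - 2*(-32 + 23)*(-24 - 29))) = √(852 + (-5/3 - (-18)*(-53))) = √(852 + (-5/3 - 2*477)) = √(852 + (-5/3 - 954)) = √(852 - 2867/3) = √(-311/3) = I*√933/3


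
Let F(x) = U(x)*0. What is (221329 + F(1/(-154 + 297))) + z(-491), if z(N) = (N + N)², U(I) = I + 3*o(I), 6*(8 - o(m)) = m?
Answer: 1185653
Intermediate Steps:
o(m) = 8 - m/6
U(I) = 24 + I/2 (U(I) = I + 3*(8 - I/6) = I + (24 - I/2) = 24 + I/2)
z(N) = 4*N² (z(N) = (2*N)² = 4*N²)
F(x) = 0 (F(x) = (24 + x/2)*0 = 0)
(221329 + F(1/(-154 + 297))) + z(-491) = (221329 + 0) + 4*(-491)² = 221329 + 4*241081 = 221329 + 964324 = 1185653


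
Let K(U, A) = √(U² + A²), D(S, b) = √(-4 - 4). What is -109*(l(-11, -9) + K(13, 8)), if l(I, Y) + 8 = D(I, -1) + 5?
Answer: 327 - 109*√233 - 218*I*√2 ≈ -1336.8 - 308.3*I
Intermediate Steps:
D(S, b) = 2*I*√2 (D(S, b) = √(-8) = 2*I*√2)
l(I, Y) = -3 + 2*I*√2 (l(I, Y) = -8 + (2*I*√2 + 5) = -8 + (5 + 2*I*√2) = -3 + 2*I*√2)
K(U, A) = √(A² + U²)
-109*(l(-11, -9) + K(13, 8)) = -109*((-3 + 2*I*√2) + √(8² + 13²)) = -109*((-3 + 2*I*√2) + √(64 + 169)) = -109*((-3 + 2*I*√2) + √233) = -109*(-3 + √233 + 2*I*√2) = 327 - 109*√233 - 218*I*√2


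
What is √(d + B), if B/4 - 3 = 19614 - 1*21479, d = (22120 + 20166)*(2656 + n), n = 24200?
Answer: 2*√283906342 ≈ 33699.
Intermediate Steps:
d = 1135632816 (d = (22120 + 20166)*(2656 + 24200) = 42286*26856 = 1135632816)
B = -7448 (B = 12 + 4*(19614 - 1*21479) = 12 + 4*(19614 - 21479) = 12 + 4*(-1865) = 12 - 7460 = -7448)
√(d + B) = √(1135632816 - 7448) = √1135625368 = 2*√283906342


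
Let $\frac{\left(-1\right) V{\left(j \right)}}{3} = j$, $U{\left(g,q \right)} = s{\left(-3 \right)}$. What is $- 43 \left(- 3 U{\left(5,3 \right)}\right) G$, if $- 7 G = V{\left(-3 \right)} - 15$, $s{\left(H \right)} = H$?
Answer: $- \frac{2322}{7} \approx -331.71$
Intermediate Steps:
$U{\left(g,q \right)} = -3$
$V{\left(j \right)} = - 3 j$
$G = \frac{6}{7}$ ($G = - \frac{\left(-3\right) \left(-3\right) - 15}{7} = - \frac{9 - 15}{7} = \left(- \frac{1}{7}\right) \left(-6\right) = \frac{6}{7} \approx 0.85714$)
$- 43 \left(- 3 U{\left(5,3 \right)}\right) G = - 43 \left(\left(-3\right) \left(-3\right)\right) \frac{6}{7} = \left(-43\right) 9 \cdot \frac{6}{7} = \left(-387\right) \frac{6}{7} = - \frac{2322}{7}$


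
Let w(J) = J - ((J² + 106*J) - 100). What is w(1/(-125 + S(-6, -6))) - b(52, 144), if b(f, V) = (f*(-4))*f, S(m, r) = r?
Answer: 187343230/17161 ≈ 10917.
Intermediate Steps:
b(f, V) = -4*f² (b(f, V) = (-4*f)*f = -4*f²)
w(J) = 100 - J² - 105*J (w(J) = J - (-100 + J² + 106*J) = J + (100 - J² - 106*J) = 100 - J² - 105*J)
w(1/(-125 + S(-6, -6))) - b(52, 144) = (100 - (1/(-125 - 6))² - 105/(-125 - 6)) - (-4)*52² = (100 - (1/(-131))² - 105/(-131)) - (-4)*2704 = (100 - (-1/131)² - 105*(-1/131)) - 1*(-10816) = (100 - 1*1/17161 + 105/131) + 10816 = (100 - 1/17161 + 105/131) + 10816 = 1729854/17161 + 10816 = 187343230/17161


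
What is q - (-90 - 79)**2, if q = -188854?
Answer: -217415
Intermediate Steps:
q - (-90 - 79)**2 = -188854 - (-90 - 79)**2 = -188854 - 1*(-169)**2 = -188854 - 1*28561 = -188854 - 28561 = -217415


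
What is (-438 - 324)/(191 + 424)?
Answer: -254/205 ≈ -1.2390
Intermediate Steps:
(-438 - 324)/(191 + 424) = -762/615 = -762*1/615 = -254/205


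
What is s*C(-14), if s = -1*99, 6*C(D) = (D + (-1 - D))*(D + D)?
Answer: -462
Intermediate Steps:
C(D) = -D/3 (C(D) = ((D + (-1 - D))*(D + D))/6 = (-2*D)/6 = -D/3)
s = -99
s*C(-14) = -(-33)*(-14) = -99*14/3 = -462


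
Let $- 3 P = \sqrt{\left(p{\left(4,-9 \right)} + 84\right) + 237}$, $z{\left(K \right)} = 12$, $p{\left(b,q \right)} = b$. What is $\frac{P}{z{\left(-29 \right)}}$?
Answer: $- \frac{5 \sqrt{13}}{36} \approx -0.50077$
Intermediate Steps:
$P = - \frac{5 \sqrt{13}}{3}$ ($P = - \frac{\sqrt{\left(4 + 84\right) + 237}}{3} = - \frac{\sqrt{88 + 237}}{3} = - \frac{\sqrt{325}}{3} = - \frac{5 \sqrt{13}}{3} \approx -6.0093$)
$\frac{P}{z{\left(-29 \right)}} = \frac{\left(- \frac{5}{3}\right) \sqrt{13}}{12} = - \frac{5 \sqrt{13}}{3} \cdot \frac{1}{12} = - \frac{5 \sqrt{13}}{36}$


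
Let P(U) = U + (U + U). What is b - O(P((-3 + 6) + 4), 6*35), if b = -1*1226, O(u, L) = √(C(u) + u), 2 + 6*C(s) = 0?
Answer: -1226 - √186/3 ≈ -1230.5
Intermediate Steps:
C(s) = -⅓ (C(s) = -⅓ + (⅙)*0 = -⅓ + 0 = -⅓)
P(U) = 3*U (P(U) = U + 2*U = 3*U)
O(u, L) = √(-⅓ + u)
b = -1226
b - O(P((-3 + 6) + 4), 6*35) = -1226 - √(-3 + 9*(3*((-3 + 6) + 4)))/3 = -1226 - √(-3 + 9*(3*(3 + 4)))/3 = -1226 - √(-3 + 9*(3*7))/3 = -1226 - √(-3 + 9*21)/3 = -1226 - √(-3 + 189)/3 = -1226 - √186/3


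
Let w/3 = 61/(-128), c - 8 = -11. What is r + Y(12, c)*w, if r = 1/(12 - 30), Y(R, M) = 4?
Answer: -1663/288 ≈ -5.7743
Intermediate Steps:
c = -3 (c = 8 - 11 = -3)
r = -1/18 (r = 1/(-18) = -1/18 ≈ -0.055556)
w = -183/128 (w = 3*(61/(-128)) = 3*(61*(-1/128)) = 3*(-61/128) = -183/128 ≈ -1.4297)
r + Y(12, c)*w = -1/18 + 4*(-183/128) = -1/18 - 183/32 = -1663/288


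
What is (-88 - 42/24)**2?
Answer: 128881/16 ≈ 8055.1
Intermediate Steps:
(-88 - 42/24)**2 = (-88 - 42*1/24)**2 = (-88 - 7/4)**2 = (-359/4)**2 = 128881/16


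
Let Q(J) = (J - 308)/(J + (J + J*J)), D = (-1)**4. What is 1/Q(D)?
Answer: -3/307 ≈ -0.0097720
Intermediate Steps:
D = 1
Q(J) = (-308 + J)/(J**2 + 2*J) (Q(J) = (-308 + J)/(J + (J + J**2)) = (-308 + J)/(J**2 + 2*J))
1/Q(D) = 1/((-308 + 1)/(1*(2 + 1))) = 1/(1*(-307)/3) = 1/(1*(1/3)*(-307)) = 1/(-307/3) = -3/307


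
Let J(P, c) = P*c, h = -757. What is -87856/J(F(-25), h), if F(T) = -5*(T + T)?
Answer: 43928/94625 ≈ 0.46423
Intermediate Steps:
F(T) = -10*T
-87856/J(F(-25), h) = -87856/(-10*(-25)*(-757)) = -87856/(250*(-757)) = -87856/(-189250) = -87856*(-1/189250) = 43928/94625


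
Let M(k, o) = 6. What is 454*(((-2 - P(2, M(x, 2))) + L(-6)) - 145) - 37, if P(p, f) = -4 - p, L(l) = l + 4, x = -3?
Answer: -64959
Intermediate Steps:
L(l) = 4 + l
454*(((-2 - P(2, M(x, 2))) + L(-6)) - 145) - 37 = 454*(((-2 - (-4 - 1*2)) + (4 - 6)) - 145) - 37 = 454*(((-2 - (-4 - 2)) - 2) - 145) - 37 = 454*(((-2 - 1*(-6)) - 2) - 145) - 37 = 454*(((-2 + 6) - 2) - 145) - 37 = 454*((4 - 2) - 145) - 37 = 454*(2 - 145) - 37 = 454*(-143) - 37 = -64922 - 37 = -64959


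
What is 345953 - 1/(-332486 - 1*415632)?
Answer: 258813666455/748118 ≈ 3.4595e+5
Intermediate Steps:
345953 - 1/(-332486 - 1*415632) = 345953 - 1/(-332486 - 415632) = 345953 - 1/(-748118) = 345953 - 1*(-1/748118) = 345953 + 1/748118 = 258813666455/748118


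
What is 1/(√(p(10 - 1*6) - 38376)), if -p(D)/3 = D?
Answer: -I*√9597/19194 ≈ -0.0051039*I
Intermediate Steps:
p(D) = -3*D
1/(√(p(10 - 1*6) - 38376)) = 1/(√(-3*(10 - 1*6) - 38376)) = 1/(√(-3*(10 - 6) - 38376)) = 1/(√(-3*4 - 38376)) = 1/(√(-12 - 38376)) = 1/(√(-38388)) = 1/(2*I*√9597) = -I*√9597/19194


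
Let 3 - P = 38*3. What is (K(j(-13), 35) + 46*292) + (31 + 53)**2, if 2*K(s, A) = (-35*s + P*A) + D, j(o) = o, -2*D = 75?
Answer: 75017/4 ≈ 18754.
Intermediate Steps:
D = -75/2 (D = -1/2*75 = -75/2 ≈ -37.500)
P = -111 (P = 3 - 38*3 = 3 - 1*114 = 3 - 114 = -111)
K(s, A) = -75/4 - 111*A/2 - 35*s/2 (K(s, A) = ((-35*s - 111*A) - 75/2)/2 = ((-111*A - 35*s) - 75/2)/2 = (-75/2 - 111*A - 35*s)/2 = -75/4 - 111*A/2 - 35*s/2)
(K(j(-13), 35) + 46*292) + (31 + 53)**2 = ((-75/4 - 111/2*35 - 35/2*(-13)) + 46*292) + (31 + 53)**2 = ((-75/4 - 3885/2 + 455/2) + 13432) + 84**2 = (-6935/4 + 13432) + 7056 = 46793/4 + 7056 = 75017/4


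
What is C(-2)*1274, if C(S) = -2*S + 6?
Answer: 12740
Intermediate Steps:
C(S) = 6 - 2*S
C(-2)*1274 = (6 - 2*(-2))*1274 = (6 + 4)*1274 = 10*1274 = 12740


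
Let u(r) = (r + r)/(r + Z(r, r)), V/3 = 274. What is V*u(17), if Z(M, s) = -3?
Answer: 13974/7 ≈ 1996.3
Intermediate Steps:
V = 822 (V = 3*274 = 822)
u(r) = 2*r/(-3 + r) (u(r) = (r + r)/(r - 3) = (2*r)/(-3 + r) = 2*r/(-3 + r))
V*u(17) = 822*(2*17/(-3 + 17)) = 822*(2*17/14) = 822*(2*17*(1/14)) = 822*(17/7) = 13974/7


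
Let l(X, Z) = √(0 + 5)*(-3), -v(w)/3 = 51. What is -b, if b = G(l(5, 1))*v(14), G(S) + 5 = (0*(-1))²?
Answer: -765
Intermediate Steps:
v(w) = -153 (v(w) = -3*51 = -153)
l(X, Z) = -3*√5 (l(X, Z) = √5*(-3) = -3*√5)
G(S) = -5 (G(S) = -5 + (0*(-1))² = -5 + 0² = -5 + 0 = -5)
b = 765 (b = -5*(-153) = 765)
-b = -1*765 = -765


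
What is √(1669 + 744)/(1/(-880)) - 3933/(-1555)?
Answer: 3933/1555 - 880*√2413 ≈ -43225.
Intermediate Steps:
√(1669 + 744)/(1/(-880)) - 3933/(-1555) = √2413/(-1/880) - 3933*(-1/1555) = √2413*(-880) + 3933/1555 = -880*√2413 + 3933/1555 = 3933/1555 - 880*√2413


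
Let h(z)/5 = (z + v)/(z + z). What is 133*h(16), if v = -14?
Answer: 665/16 ≈ 41.563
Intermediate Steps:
h(z) = 5*(-14 + z)/(2*z) (h(z) = 5*((z - 14)/(z + z)) = 5*((-14 + z)/((2*z))) = 5*((-14 + z)*(1/(2*z))) = 5*((-14 + z)/(2*z)) = 5*(-14 + z)/(2*z))
133*h(16) = 133*(5/2 - 35/16) = 133*(5/16) = 665/16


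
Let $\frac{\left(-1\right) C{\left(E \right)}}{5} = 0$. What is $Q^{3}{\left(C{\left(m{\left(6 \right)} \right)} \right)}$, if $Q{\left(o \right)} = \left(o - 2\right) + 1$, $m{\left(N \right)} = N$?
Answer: $-1$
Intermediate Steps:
$C{\left(E \right)} = 0$ ($C{\left(E \right)} = \left(-5\right) 0 = 0$)
$Q{\left(o \right)} = -1 + o$ ($Q{\left(o \right)} = \left(-2 + o\right) + 1 = -1 + o$)
$Q^{3}{\left(C{\left(m{\left(6 \right)} \right)} \right)} = \left(-1 + 0\right)^{3} = \left(-1\right)^{3} = -1$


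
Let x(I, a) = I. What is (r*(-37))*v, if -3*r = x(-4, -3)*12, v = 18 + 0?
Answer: -10656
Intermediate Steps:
v = 18
r = 16 (r = -(-4)*12/3 = -1/3*(-48) = 16)
(r*(-37))*v = (16*(-37))*18 = -592*18 = -10656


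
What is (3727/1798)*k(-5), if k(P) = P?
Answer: -18635/1798 ≈ -10.364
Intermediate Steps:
(3727/1798)*k(-5) = (3727/1798)*(-5) = -18635/1798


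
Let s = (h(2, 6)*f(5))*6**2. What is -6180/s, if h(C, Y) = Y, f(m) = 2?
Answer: -515/36 ≈ -14.306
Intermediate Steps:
s = 432 (s = (6*2)*6**2 = 12*36 = 432)
-6180/s = -6180/432 = -6180*1/432 = -515/36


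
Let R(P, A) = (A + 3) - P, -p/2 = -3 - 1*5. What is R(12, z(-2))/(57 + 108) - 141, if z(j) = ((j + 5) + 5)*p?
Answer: -23146/165 ≈ -140.28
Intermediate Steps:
p = 16 (p = -2*(-3 - 1*5) = -2*(-3 - 5) = -2*(-8) = 16)
z(j) = 160 + 16*j (z(j) = ((j + 5) + 5)*16 = ((5 + j) + 5)*16 = (10 + j)*16 = 160 + 16*j)
R(P, A) = 3 + A - P (R(P, A) = (3 + A) - P = 3 + A - P)
R(12, z(-2))/(57 + 108) - 141 = (3 + (160 + 16*(-2)) - 1*12)/(57 + 108) - 141 = (3 + (160 - 32) - 12)/165 - 141 = (3 + 128 - 12)/165 - 141 = (1/165)*119 - 141 = 119/165 - 141 = -23146/165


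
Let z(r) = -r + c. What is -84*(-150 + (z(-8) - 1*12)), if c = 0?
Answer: 12936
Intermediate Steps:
z(r) = -r (z(r) = -r + 0 = -r)
-84*(-150 + (z(-8) - 1*12)) = -84*(-150 + (-1*(-8) - 1*12)) = -84*(-150 + (8 - 12)) = -84*(-150 - 4) = -84*(-154) = 12936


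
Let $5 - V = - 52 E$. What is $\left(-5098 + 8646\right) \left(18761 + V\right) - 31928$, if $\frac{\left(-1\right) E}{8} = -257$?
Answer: $445873616$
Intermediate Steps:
$E = 2056$ ($E = \left(-8\right) \left(-257\right) = 2056$)
$V = 106917$ ($V = 5 - \left(-52\right) 2056 = 5 - -106912 = 5 + 106912 = 106917$)
$\left(-5098 + 8646\right) \left(18761 + V\right) - 31928 = \left(-5098 + 8646\right) \left(18761 + 106917\right) - 31928 = 3548 \cdot 125678 - 31928 = 445905544 - 31928 = 445873616$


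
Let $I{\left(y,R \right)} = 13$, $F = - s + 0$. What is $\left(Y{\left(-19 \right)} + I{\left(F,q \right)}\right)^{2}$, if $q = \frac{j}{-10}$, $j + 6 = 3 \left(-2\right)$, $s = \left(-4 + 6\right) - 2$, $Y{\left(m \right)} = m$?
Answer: $36$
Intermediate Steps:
$s = 0$ ($s = 2 - 2 = 0$)
$j = -12$ ($j = -6 + 3 \left(-2\right) = -6 - 6 = -12$)
$q = \frac{6}{5}$ ($q = - \frac{12}{-10} = \left(-12\right) \left(- \frac{1}{10}\right) = \frac{6}{5} \approx 1.2$)
$F = 0$ ($F = \left(-1\right) 0 + 0 = 0 + 0 = 0$)
$\left(Y{\left(-19 \right)} + I{\left(F,q \right)}\right)^{2} = \left(-19 + 13\right)^{2} = \left(-6\right)^{2} = 36$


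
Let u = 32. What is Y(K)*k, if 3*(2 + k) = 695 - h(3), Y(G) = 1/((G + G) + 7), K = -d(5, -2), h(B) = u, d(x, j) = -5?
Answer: 219/17 ≈ 12.882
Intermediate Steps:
h(B) = 32
K = 5 (K = -1*(-5) = 5)
Y(G) = 1/(7 + 2*G) (Y(G) = 1/(2*G + 7) = 1/(7 + 2*G))
k = 219 (k = -2 + (695 - 1*32)/3 = -2 + (695 - 32)/3 = -2 + (1/3)*663 = -2 + 221 = 219)
Y(K)*k = 219/(7 + 2*5) = 219/(7 + 10) = 219/17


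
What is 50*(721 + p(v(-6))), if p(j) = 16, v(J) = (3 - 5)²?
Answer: 36850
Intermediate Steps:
v(J) = 4 (v(J) = (-2)² = 4)
50*(721 + p(v(-6))) = 50*(721 + 16) = 50*737 = 36850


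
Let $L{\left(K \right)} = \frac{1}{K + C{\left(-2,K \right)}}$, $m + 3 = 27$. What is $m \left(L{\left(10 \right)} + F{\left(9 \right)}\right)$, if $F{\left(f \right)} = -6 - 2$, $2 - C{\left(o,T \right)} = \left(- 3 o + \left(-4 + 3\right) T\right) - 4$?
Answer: $- \frac{954}{5} \approx -190.8$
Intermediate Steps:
$m = 24$ ($m = -3 + 27 = 24$)
$C{\left(o,T \right)} = 6 + T + 3 o$ ($C{\left(o,T \right)} = 2 - \left(\left(- 3 o + \left(-4 + 3\right) T\right) - 4\right) = 2 - \left(\left(- 3 o - T\right) - 4\right) = 2 - \left(\left(- T - 3 o\right) - 4\right) = 2 - \left(-4 - T - 3 o\right) = 2 + \left(4 + T + 3 o\right) = 6 + T + 3 o$)
$F{\left(f \right)} = -8$
$L{\left(K \right)} = \frac{1}{2 K}$ ($L{\left(K \right)} = \frac{1}{K + \left(6 + K + 3 \left(-2\right)\right)} = \frac{1}{K + \left(6 + K - 6\right)} = \frac{1}{K + K} = \frac{1}{2 K}$)
$m \left(L{\left(10 \right)} + F{\left(9 \right)}\right) = 24 \left(\frac{1}{2 \cdot 10} - 8\right) = 24 \left(\frac{1}{2} \cdot \frac{1}{10} - 8\right) = 24 \left(\frac{1}{20} - 8\right) = 24 \left(- \frac{159}{20}\right) = - \frac{954}{5}$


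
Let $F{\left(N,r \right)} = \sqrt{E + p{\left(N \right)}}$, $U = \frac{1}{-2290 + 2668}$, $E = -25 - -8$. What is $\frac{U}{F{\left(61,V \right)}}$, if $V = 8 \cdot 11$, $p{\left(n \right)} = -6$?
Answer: $- \frac{i \sqrt{23}}{8694} \approx - 0.00055163 i$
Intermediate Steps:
$E = -17$ ($E = -25 + 8 = -17$)
$V = 88$
$U = \frac{1}{378} \approx 0.0026455$
$F{\left(N,r \right)} = i \sqrt{23}$ ($F{\left(N,r \right)} = \sqrt{-17 - 6} = \sqrt{-23} = i \sqrt{23}$)
$\frac{U}{F{\left(61,V \right)}} = \frac{1}{378 i \sqrt{23}} = \frac{\left(- \frac{1}{23}\right) i \sqrt{23}}{378} = - \frac{i \sqrt{23}}{8694}$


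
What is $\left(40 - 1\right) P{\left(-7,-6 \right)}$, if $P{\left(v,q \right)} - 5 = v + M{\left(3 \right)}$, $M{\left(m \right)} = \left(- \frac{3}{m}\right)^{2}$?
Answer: $-39$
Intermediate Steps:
$M{\left(m \right)} = \frac{9}{m^{2}}$
$P{\left(v,q \right)} = 6 + v$ ($P{\left(v,q \right)} = 5 + \left(v + \frac{9}{9}\right) = 5 + \left(v + 9 \cdot \frac{1}{9}\right) = 5 + \left(v + 1\right) = 5 + \left(1 + v\right) = 6 + v$)
$\left(40 - 1\right) P{\left(-7,-6 \right)} = \left(40 - 1\right) \left(6 - 7\right) = 39 \left(-1\right) = -39$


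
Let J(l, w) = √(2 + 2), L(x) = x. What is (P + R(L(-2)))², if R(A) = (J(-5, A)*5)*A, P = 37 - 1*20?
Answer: 9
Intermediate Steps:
J(l, w) = 2 (J(l, w) = √4 = 2)
P = 17 (P = 37 - 20 = 17)
R(A) = 10*A (R(A) = (2*5)*A = 10*A)
(P + R(L(-2)))² = (17 + 10*(-2))² = (17 - 20)² = (-3)² = 9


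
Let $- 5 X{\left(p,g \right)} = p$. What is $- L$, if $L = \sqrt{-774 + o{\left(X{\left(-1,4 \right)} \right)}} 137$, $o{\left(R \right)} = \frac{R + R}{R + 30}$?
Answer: $- \frac{274 i \sqrt{4411918}}{151} \approx - 3811.4 i$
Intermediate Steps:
$X{\left(p,g \right)} = - \frac{p}{5}$
$o{\left(R \right)} = \frac{2 R}{30 + R}$
$L = \frac{274 i \sqrt{4411918}}{151}$ ($L = \sqrt{-774 + \frac{2 \left(\left(- \frac{1}{5}\right) \left(-1\right)\right)}{30 - - \frac{1}{5}}} \cdot 137 = \sqrt{-774 + 2 \cdot \frac{1}{5} \frac{1}{30 + \frac{1}{5}}} \cdot 137 = \sqrt{-774 + 2 \cdot \frac{1}{5} \frac{1}{\frac{151}{5}}} \cdot 137 = \sqrt{-774 + 2 \cdot \frac{1}{5} \cdot \frac{5}{151}} \cdot 137 = \sqrt{-774 + \frac{2}{151}} \cdot 137 = \sqrt{- \frac{116872}{151}} \cdot 137 = \frac{2 i \sqrt{4411918}}{151} \cdot 137 = \frac{274 i \sqrt{4411918}}{151} \approx 3811.4 i$)
$- L = - \frac{274 i \sqrt{4411918}}{151}$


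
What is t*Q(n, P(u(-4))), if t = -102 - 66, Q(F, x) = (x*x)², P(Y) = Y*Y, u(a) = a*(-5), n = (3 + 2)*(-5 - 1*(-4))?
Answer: -4300800000000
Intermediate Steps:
n = -5 (n = 5*(-5 + 4) = 5*(-1) = -5)
u(a) = -5*a
P(Y) = Y²
Q(F, x) = x⁴ (Q(F, x) = (x²)² = x⁴)
t = -168
t*Q(n, P(u(-4))) = -168*((-5*(-4))²)⁴ = -168*(20²)⁴ = -168*400⁴ = -168*25600000000 = -4300800000000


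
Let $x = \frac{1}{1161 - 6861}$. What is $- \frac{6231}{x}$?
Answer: $35516700$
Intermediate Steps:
$x = - \frac{1}{5700}$ ($x = \frac{1}{-5700} = - \frac{1}{5700} \approx -0.00017544$)
$- \frac{6231}{x} = - \frac{6231}{- \frac{1}{5700}} = \left(-6231\right) \left(-5700\right) = 35516700$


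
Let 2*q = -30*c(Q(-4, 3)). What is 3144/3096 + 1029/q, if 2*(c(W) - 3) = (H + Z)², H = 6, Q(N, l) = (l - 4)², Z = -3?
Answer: -8741/1075 ≈ -8.1312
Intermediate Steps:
Q(N, l) = (-4 + l)²
c(W) = 15/2 (c(W) = 3 + (6 - 3)²/2 = 3 + (½)*3² = 3 + (½)*9 = 3 + 9/2 = 15/2)
q = -225/2 (q = (-30*15/2)/2 = (½)*(-225) = -225/2 ≈ -112.50)
3144/3096 + 1029/q = 3144/3096 + 1029/(-225/2) = 3144*(1/3096) + 1029*(-2/225) = 131/129 - 686/75 = -8741/1075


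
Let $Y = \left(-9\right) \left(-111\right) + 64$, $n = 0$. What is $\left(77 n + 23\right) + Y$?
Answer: $1086$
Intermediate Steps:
$Y = 1063$ ($Y = 999 + 64 = 1063$)
$\left(77 n + 23\right) + Y = \left(77 \cdot 0 + 23\right) + 1063 = \left(0 + 23\right) + 1063 = 23 + 1063 = 1086$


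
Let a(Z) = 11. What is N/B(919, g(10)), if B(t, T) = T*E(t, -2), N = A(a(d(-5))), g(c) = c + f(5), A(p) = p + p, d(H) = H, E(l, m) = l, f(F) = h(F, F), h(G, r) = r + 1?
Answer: 11/7352 ≈ 0.0014962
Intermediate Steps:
h(G, r) = 1 + r
f(F) = 1 + F
A(p) = 2*p
g(c) = 6 + c (g(c) = c + (1 + 5) = c + 6 = 6 + c)
N = 22 (N = 2*11 = 22)
B(t, T) = T*t
N/B(919, g(10)) = 22/(((6 + 10)*919)) = 22/((16*919)) = 22/14704 = 22*(1/14704) = 11/7352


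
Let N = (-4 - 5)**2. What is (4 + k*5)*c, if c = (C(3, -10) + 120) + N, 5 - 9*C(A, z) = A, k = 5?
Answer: 52519/9 ≈ 5835.4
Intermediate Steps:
N = 81 (N = (-9)**2 = 81)
C(A, z) = 5/9 - A/9
c = 1811/9 (c = ((5/9 - 1/9*3) + 120) + 81 = ((5/9 - 1/3) + 120) + 81 = (2/9 + 120) + 81 = 1082/9 + 81 = 1811/9 ≈ 201.22)
(4 + k*5)*c = (4 + 5*5)*(1811/9) = (4 + 25)*(1811/9) = 29*(1811/9) = 52519/9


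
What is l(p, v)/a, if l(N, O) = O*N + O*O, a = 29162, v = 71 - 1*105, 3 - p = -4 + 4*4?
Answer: 731/14581 ≈ 0.050134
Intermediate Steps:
p = -9 (p = 3 - (-4 + 4*4) = 3 - (-4 + 16) = 3 - 1*12 = 3 - 12 = -9)
v = -34 (v = 71 - 105 = -34)
l(N, O) = O² + N*O (l(N, O) = N*O + O² = O² + N*O)
l(p, v)/a = -34*(-9 - 34)/29162 = -34*(-43)*(1/29162) = 1462*(1/29162) = 731/14581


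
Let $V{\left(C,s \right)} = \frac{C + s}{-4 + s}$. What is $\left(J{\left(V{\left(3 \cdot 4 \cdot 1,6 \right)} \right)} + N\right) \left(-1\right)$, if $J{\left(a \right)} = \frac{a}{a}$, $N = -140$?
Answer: $139$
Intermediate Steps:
$V{\left(C,s \right)} = \frac{C + s}{-4 + s}$
$J{\left(a \right)} = 1$
$\left(J{\left(V{\left(3 \cdot 4 \cdot 1,6 \right)} \right)} + N\right) \left(-1\right) = \left(1 - 140\right) \left(-1\right) = \left(-139\right) \left(-1\right) = 139$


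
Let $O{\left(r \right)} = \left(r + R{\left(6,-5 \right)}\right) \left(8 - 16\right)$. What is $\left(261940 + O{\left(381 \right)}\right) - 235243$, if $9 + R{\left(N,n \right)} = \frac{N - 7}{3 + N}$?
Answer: $\frac{213497}{9} \approx 23722.0$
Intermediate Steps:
$R{\left(N,n \right)} = -9 + \frac{-7 + N}{3 + N}$ ($R{\left(N,n \right)} = -9 + \frac{N - 7}{3 + N} = -9 + \frac{-7 + N}{3 + N}$)
$O{\left(r \right)} = \frac{656}{9} - 8 r$ ($O{\left(r \right)} = \left(r + \frac{2 \left(-17 - 24\right)}{3 + 6}\right) \left(8 - 16\right) = \left(r + \frac{2 \left(-17 - 24\right)}{9}\right) \left(-8\right) = \left(r + 2 \cdot \frac{1}{9} \left(-41\right)\right) \left(-8\right) = \left(r - \frac{82}{9}\right) \left(-8\right) = \left(- \frac{82}{9} + r\right) \left(-8\right) = \frac{656}{9} - 8 r$)
$\left(261940 + O{\left(381 \right)}\right) - 235243 = \left(261940 + \left(\frac{656}{9} - 3048\right)\right) - 235243 = \left(261940 - \frac{26776}{9}\right) - 235243 = \frac{2330684}{9} - 235243 = \frac{213497}{9}$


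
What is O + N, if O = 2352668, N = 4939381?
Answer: 7292049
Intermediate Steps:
O + N = 2352668 + 4939381 = 7292049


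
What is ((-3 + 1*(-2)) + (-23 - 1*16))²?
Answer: 1936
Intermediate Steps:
((-3 + 1*(-2)) + (-23 - 1*16))² = ((-3 - 2) + (-23 - 16))² = (-5 - 39)² = (-44)² = 1936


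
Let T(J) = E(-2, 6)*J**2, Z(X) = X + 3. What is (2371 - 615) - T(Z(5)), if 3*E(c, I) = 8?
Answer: 4756/3 ≈ 1585.3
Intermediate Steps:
E(c, I) = 8/3 (E(c, I) = (1/3)*8 = 8/3)
Z(X) = 3 + X
T(J) = 8*J**2/3
(2371 - 615) - T(Z(5)) = (2371 - 615) - 8*(3 + 5)**2/3 = 1756 - 8*8**2/3 = 1756 - 8*64/3 = 1756 - 1*512/3 = 1756 - 512/3 = 4756/3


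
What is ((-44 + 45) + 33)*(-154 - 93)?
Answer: -8398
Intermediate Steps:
((-44 + 45) + 33)*(-154 - 93) = (1 + 33)*(-247) = 34*(-247) = -8398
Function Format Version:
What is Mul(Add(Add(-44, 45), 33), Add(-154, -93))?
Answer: -8398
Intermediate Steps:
Mul(Add(Add(-44, 45), 33), Add(-154, -93)) = Mul(Add(1, 33), -247) = Mul(34, -247) = -8398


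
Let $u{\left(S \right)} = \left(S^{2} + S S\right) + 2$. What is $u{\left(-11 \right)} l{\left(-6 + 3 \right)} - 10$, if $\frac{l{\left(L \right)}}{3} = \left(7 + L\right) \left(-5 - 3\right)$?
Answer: $-23434$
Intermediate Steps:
$l{\left(L \right)} = -168 - 24 L$ ($l{\left(L \right)} = 3 \left(7 + L\right) \left(-5 - 3\right) = 3 \left(7 + L\right) \left(-8\right) = 3 \left(-56 - 8 L\right) = -168 - 24 L$)
$u{\left(S \right)} = 2 + 2 S^{2}$ ($u{\left(S \right)} = \left(S^{2} + S^{2}\right) + 2 = 2 S^{2} + 2 = 2 + 2 S^{2}$)
$u{\left(-11 \right)} l{\left(-6 + 3 \right)} - 10 = \left(2 + 2 \left(-11\right)^{2}\right) \left(-168 - 24 \left(-6 + 3\right)\right) - 10 = \left(2 + 2 \cdot 121\right) \left(-168 - -72\right) - 10 = \left(2 + 242\right) \left(-168 + 72\right) - 10 = 244 \left(-96\right) - 10 = -23424 - 10 = -23434$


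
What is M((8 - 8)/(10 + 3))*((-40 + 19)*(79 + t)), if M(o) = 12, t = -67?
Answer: -3024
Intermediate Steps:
M((8 - 8)/(10 + 3))*((-40 + 19)*(79 + t)) = 12*((-40 + 19)*(79 - 67)) = 12*(-21*12) = 12*(-252) = -3024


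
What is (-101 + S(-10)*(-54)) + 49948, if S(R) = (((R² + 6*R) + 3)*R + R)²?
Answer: -10404553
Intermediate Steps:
S(R) = (R + R*(3 + R² + 6*R))² (S(R) = ((3 + R² + 6*R)*R + R)² = (R*(3 + R² + 6*R) + R)² = (R + R*(3 + R² + 6*R))²)
(-101 + S(-10)*(-54)) + 49948 = (-101 + ((-10)²*(4 + (-10)² + 6*(-10))²)*(-54)) + 49948 = (-101 + (100*(4 + 100 - 60)²)*(-54)) + 49948 = (-101 + (100*44²)*(-54)) + 49948 = (-101 + (100*1936)*(-54)) + 49948 = (-101 + 193600*(-54)) + 49948 = (-101 - 10454400) + 49948 = -10454501 + 49948 = -10404553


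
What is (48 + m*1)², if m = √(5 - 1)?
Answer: 2500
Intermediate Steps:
m = 2 (m = √4 = 2)
(48 + m*1)² = (48 + 2*1)² = (48 + 2)² = 50² = 2500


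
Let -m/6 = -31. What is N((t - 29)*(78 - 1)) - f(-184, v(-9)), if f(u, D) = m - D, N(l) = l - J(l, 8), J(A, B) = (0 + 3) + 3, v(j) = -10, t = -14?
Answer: -3513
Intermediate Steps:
m = 186 (m = -6*(-31) = 186)
J(A, B) = 6 (J(A, B) = 3 + 3 = 6)
N(l) = -6 + l (N(l) = l - 1*6 = l - 6 = -6 + l)
f(u, D) = 186 - D
N((t - 29)*(78 - 1)) - f(-184, v(-9)) = (-6 + (-14 - 29)*(78 - 1)) - (186 - 1*(-10)) = (-6 - 43*77) - (186 + 10) = (-6 - 3311) - 1*196 = -3317 - 196 = -3513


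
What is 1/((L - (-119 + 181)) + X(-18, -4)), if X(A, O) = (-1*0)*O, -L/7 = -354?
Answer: 1/2416 ≈ 0.00041391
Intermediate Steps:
L = 2478 (L = -7*(-354) = 2478)
X(A, O) = 0 (X(A, O) = 0*O = 0)
1/((L - (-119 + 181)) + X(-18, -4)) = 1/((2478 - (-119 + 181)) + 0) = 1/((2478 - 1*62) + 0) = 1/((2478 - 62) + 0) = 1/(2416 + 0) = 1/2416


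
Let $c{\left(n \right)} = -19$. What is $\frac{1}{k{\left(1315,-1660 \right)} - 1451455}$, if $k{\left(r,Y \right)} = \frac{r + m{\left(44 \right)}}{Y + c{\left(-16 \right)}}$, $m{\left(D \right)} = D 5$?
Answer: $- \frac{1679}{2436994480} \approx -6.8896 \cdot 10^{-7}$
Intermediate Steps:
$m{\left(D \right)} = 5 D$
$k{\left(r,Y \right)} = \frac{220 + r}{-19 + Y}$ ($k{\left(r,Y \right)} = \frac{r + 5 \cdot 44}{Y - 19} = \frac{r + 220}{-19 + Y} = \frac{220 + r}{-19 + Y}$)
$\frac{1}{k{\left(1315,-1660 \right)} - 1451455} = \frac{1}{\frac{220 + 1315}{-19 - 1660} - 1451455} = \frac{1}{\frac{1}{-1679} \cdot 1535 - 1451455} = \frac{1}{\left(- \frac{1}{1679}\right) 1535 - 1451455} = \frac{1}{- \frac{1535}{1679} - 1451455} = \frac{1}{- \frac{2436994480}{1679}} = - \frac{1679}{2436994480}$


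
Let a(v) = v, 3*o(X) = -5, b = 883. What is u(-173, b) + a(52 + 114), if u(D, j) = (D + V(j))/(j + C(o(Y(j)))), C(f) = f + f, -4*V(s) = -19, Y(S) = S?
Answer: 1750277/10556 ≈ 165.81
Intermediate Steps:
V(s) = 19/4 (V(s) = -¼*(-19) = 19/4)
o(X) = -5/3 (o(X) = (⅓)*(-5) = -5/3)
C(f) = 2*f
u(D, j) = (19/4 + D)/(-10/3 + j) (u(D, j) = (D + 19/4)/(j + 2*(-5/3)) = (19/4 + D)/(j - 10/3) = (19/4 + D)/(-10/3 + j))
u(-173, b) + a(52 + 114) = 3*(19 + 4*(-173))/(4*(-10 + 3*883)) + (52 + 114) = 3*(19 - 692)/(4*(-10 + 2649)) + 166 = (¾)*(-673)/2639 + 166 = (¾)*(1/2639)*(-673) + 166 = -2019/10556 + 166 = 1750277/10556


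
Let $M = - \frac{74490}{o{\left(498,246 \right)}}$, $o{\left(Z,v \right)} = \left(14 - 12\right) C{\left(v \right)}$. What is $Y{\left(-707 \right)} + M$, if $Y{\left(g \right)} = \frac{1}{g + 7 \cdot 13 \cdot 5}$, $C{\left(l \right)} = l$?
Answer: $- \frac{1564331}{10332} \approx -151.41$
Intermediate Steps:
$o{\left(Z,v \right)} = 2 v$ ($o{\left(Z,v \right)} = \left(14 - 12\right) v = 2 v$)
$Y{\left(g \right)} = \frac{1}{455 + g}$ ($Y{\left(g \right)} = \frac{1}{g + 7 \cdot 65} = \frac{1}{g + 455} = \frac{1}{455 + g}$)
$M = - \frac{12415}{82}$ ($M = - \frac{74490}{2 \cdot 246} = - \frac{74490}{492} = \left(-74490\right) \frac{1}{492} = - \frac{12415}{82} \approx -151.4$)
$Y{\left(-707 \right)} + M = \frac{1}{455 - 707} - \frac{12415}{82} = \frac{1}{-252} - \frac{12415}{82} = - \frac{1}{252} - \frac{12415}{82} = - \frac{1564331}{10332}$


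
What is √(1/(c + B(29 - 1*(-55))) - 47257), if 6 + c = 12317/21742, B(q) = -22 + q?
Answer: 21*I*√162085851089219/1229869 ≈ 217.39*I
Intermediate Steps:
c = -118135/21742 (c = -6 + 12317/21742 = -118135/21742 ≈ -5.4335)
√(1/(c + B(29 - 1*(-55))) - 47257) = √(1/(-118135/21742 + (-22 + (29 - 1*(-55)))) - 47257) = √(1/(-118135/21742 + (-22 + (29 + 55))) - 47257) = √(1/(-118135/21742 + (-22 + 84)) - 47257) = √(1/(-118135/21742 + 62) - 47257) = √(1/(1229869/21742) - 47257) = √(21742/1229869 - 47257) = √(-58119897591/1229869) = 21*I*√162085851089219/1229869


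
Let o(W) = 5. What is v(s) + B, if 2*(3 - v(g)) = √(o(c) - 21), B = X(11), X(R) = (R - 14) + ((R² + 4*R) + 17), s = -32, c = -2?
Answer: 182 - 2*I ≈ 182.0 - 2.0*I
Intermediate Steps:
X(R) = 3 + R² + 5*R (X(R) = (-14 + R) + (17 + R² + 4*R) = 3 + R² + 5*R)
B = 179 (B = 3 + 11² + 5*11 = 3 + 121 + 55 = 179)
v(g) = 3 - 2*I (v(g) = 3 - √(5 - 21)/2 = 3 - 2*I)
v(s) + B = (3 - 2*I) + 179 = 182 - 2*I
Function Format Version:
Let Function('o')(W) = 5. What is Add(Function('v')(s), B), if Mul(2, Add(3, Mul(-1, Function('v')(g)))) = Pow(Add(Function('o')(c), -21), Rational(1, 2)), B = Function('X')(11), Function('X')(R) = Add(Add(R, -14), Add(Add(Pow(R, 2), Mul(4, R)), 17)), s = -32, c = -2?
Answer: Add(182, Mul(-2, I)) ≈ Add(182.00, Mul(-2.0000, I))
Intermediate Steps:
Function('X')(R) = Add(3, Pow(R, 2), Mul(5, R)) (Function('X')(R) = Add(Add(-14, R), Add(17, Pow(R, 2), Mul(4, R))) = Add(3, Pow(R, 2), Mul(5, R)))
B = 179 (B = Add(3, Pow(11, 2), Mul(5, 11)) = Add(3, 121, 55) = 179)
Function('v')(g) = Add(3, Mul(-2, I)) (Function('v')(g) = Add(3, Mul(Rational(-1, 2), Pow(Add(5, -21), Rational(1, 2)))) = Add(3, Mul(Rational(-1, 2), Pow(-16, Rational(1, 2)))) = Add(3, Mul(Rational(-1, 2), Mul(4, I))) = Add(3, Mul(-2, I)))
Add(Function('v')(s), B) = Add(Add(3, Mul(-2, I)), 179) = Add(182, Mul(-2, I))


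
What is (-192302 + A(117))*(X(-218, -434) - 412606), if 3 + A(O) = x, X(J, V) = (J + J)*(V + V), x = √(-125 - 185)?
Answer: 6568754190 - 34158*I*√310 ≈ 6.5688e+9 - 6.0141e+5*I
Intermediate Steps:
x = I*√310 (x = √(-310) = I*√310 ≈ 17.607*I)
X(J, V) = 4*J*V (X(J, V) = (2*J)*(2*V) = 4*J*V)
A(O) = -3 + I*√310
(-192302 + A(117))*(X(-218, -434) - 412606) = (-192302 + (-3 + I*√310))*(4*(-218)*(-434) - 412606) = (-192305 + I*√310)*(378448 - 412606) = (-192305 + I*√310)*(-34158) = 6568754190 - 34158*I*√310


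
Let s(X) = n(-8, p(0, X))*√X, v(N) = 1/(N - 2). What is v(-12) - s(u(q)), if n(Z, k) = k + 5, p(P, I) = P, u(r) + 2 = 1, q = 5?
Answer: -1/14 - 5*I ≈ -0.071429 - 5.0*I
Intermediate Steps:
u(r) = -1 (u(r) = -2 + 1 = -1)
v(N) = 1/(-2 + N)
n(Z, k) = 5 + k
s(X) = 5*√X (s(X) = (5 + 0)*√X = 5*√X)
v(-12) - s(u(q)) = 1/(-2 - 12) - 5*√(-1) = 1/(-14) - 5*I = -1/14 - 5*I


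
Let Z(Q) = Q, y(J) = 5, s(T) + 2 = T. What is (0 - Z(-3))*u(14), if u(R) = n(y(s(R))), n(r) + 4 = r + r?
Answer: 18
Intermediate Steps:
s(T) = -2 + T
n(r) = -4 + 2*r (n(r) = -4 + (r + r) = -4 + 2*r)
u(R) = 6 (u(R) = -4 + 2*5 = -4 + 10 = 6)
(0 - Z(-3))*u(14) = (0 - 1*(-3))*6 = (0 + 3)*6 = 3*6 = 18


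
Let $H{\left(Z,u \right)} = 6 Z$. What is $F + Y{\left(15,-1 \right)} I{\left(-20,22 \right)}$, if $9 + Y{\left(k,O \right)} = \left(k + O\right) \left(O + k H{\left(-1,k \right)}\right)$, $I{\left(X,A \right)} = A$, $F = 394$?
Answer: $-27832$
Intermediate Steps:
$Y{\left(k,O \right)} = -9 + \left(O + k\right) \left(O - 6 k\right)$ ($Y{\left(k,O \right)} = -9 + \left(k + O\right) \left(O + k 6 \left(-1\right)\right) = -9 + \left(O + k\right) \left(O + k \left(-6\right)\right) = -9 + \left(O + k\right) \left(O - 6 k\right)$)
$F + Y{\left(15,-1 \right)} I{\left(-20,22 \right)} = 394 + \left(-9 + \left(-1\right)^{2} - 6 \cdot 15^{2} - \left(-5\right) 15\right) 22 = 394 + \left(-9 + 1 - 1350 + 75\right) 22 = 394 - 28226 = -27832$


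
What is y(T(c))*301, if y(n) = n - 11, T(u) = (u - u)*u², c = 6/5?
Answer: -3311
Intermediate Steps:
c = 6/5 (c = 6*(⅕) = 6/5 ≈ 1.2000)
T(u) = 0 (T(u) = 0*u² = 0)
y(n) = -11 + n
y(T(c))*301 = (-11 + 0)*301 = -11*301 = -3311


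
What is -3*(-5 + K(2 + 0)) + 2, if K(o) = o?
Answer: 11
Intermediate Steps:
-3*(-5 + K(2 + 0)) + 2 = -3*(-5 + (2 + 0)) + 2 = -3*(-5 + 2) + 2 = -3*(-3) + 2 = 9 + 2 = 11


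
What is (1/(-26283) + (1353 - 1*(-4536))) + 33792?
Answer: 1042935722/26283 ≈ 39681.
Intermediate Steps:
(1/(-26283) + (1353 - 1*(-4536))) + 33792 = (-1/26283 + (1353 + 4536)) + 33792 = (-1/26283 + 5889) + 33792 = 154780586/26283 + 33792 = 1042935722/26283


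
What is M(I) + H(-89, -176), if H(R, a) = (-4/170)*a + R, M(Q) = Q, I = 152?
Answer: 5707/85 ≈ 67.141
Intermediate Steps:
H(R, a) = R - 2*a/85 (H(R, a) = (-4*1/170)*a + R = -2*a/85 + R = R - 2*a/85)
M(I) + H(-89, -176) = 152 + (-89 - 2/85*(-176)) = 152 + (-89 + 352/85) = 152 - 7213/85 = 5707/85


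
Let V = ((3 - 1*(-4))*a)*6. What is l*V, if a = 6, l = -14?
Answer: -3528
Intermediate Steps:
V = 252 (V = ((3 - 1*(-4))*6)*6 = ((3 + 4)*6)*6 = (7*6)*6 = 42*6 = 252)
l*V = -14*252 = -3528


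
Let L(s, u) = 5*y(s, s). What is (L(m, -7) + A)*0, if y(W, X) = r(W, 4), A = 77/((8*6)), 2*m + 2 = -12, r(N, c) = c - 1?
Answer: 0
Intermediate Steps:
r(N, c) = -1 + c
m = -7 (m = -1 + (½)*(-12) = -1 - 6 = -7)
A = 77/48 ≈ 1.6042
y(W, X) = 3 (y(W, X) = -1 + 4 = 3)
L(s, u) = 15 (L(s, u) = 5*3 = 15)
(L(m, -7) + A)*0 = (15 + 77/48)*0 = (797/48)*0 = 0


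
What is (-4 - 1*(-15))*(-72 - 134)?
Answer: -2266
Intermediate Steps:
(-4 - 1*(-15))*(-72 - 134) = (-4 + 15)*(-206) = 11*(-206) = -2266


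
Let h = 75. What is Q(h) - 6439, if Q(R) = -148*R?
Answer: -17539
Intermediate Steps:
Q(h) - 6439 = -148*75 - 6439 = -11100 - 6439 = -17539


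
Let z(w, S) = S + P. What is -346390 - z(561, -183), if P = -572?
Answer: -345635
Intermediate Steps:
z(w, S) = -572 + S (z(w, S) = S - 572 = -572 + S)
-346390 - z(561, -183) = -346390 - (-572 - 183) = -346390 - 1*(-755) = -346390 + 755 = -345635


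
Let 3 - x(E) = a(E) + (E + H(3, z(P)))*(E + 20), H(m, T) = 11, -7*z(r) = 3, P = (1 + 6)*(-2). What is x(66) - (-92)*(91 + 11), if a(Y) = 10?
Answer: 2755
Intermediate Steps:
P = -14 (P = 7*(-2) = -14)
z(r) = -3/7 (z(r) = -⅐*3 = -3/7)
x(E) = -7 - (11 + E)*(20 + E) (x(E) = 3 - (10 + (E + 11)*(E + 20)) = 3 - (10 + (11 + E)*(20 + E)) = 3 + (-10 - (11 + E)*(20 + E)) = -7 - (11 + E)*(20 + E))
x(66) - (-92)*(91 + 11) = (-227 - 1*66² - 31*66) - (-92)*(91 + 11) = (-227 - 1*4356 - 2046) - (-92)*102 = (-227 - 4356 - 2046) - 1*(-9384) = -6629 + 9384 = 2755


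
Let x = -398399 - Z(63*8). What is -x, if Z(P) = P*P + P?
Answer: 652919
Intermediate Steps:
Z(P) = P + P**2 (Z(P) = P**2 + P = P + P**2)
x = -652919 (x = -398399 - 63*8*(1 + 63*8) = -398399 - 504*(1 + 504) = -398399 - 504*505 = -398399 - 1*254520 = -398399 - 254520 = -652919)
-x = -1*(-652919) = 652919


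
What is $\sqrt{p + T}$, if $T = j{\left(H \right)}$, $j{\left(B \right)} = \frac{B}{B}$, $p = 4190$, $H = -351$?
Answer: $\sqrt{4191} \approx 64.738$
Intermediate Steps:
$j{\left(B \right)} = 1$
$T = 1$
$\sqrt{p + T} = \sqrt{4190 + 1} = \sqrt{4191}$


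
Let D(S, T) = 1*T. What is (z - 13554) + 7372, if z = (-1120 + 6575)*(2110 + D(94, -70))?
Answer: 11122018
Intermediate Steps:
D(S, T) = T
z = 11128200 (z = (-1120 + 6575)*(2110 - 70) = 5455*2040 = 11128200)
(z - 13554) + 7372 = (11128200 - 13554) + 7372 = 11114646 + 7372 = 11122018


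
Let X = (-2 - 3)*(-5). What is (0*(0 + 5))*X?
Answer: 0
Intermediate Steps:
X = 25 (X = -5*(-5) = 25)
(0*(0 + 5))*X = (0*(0 + 5))*25 = (0*5)*25 = 0*25 = 0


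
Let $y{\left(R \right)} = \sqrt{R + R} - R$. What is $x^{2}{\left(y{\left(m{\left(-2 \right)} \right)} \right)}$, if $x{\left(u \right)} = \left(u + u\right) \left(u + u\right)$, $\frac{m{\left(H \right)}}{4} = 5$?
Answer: $4121600 - 1126400 \sqrt{10} \approx 5.5961 \cdot 10^{5}$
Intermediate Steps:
$m{\left(H \right)} = 20$ ($m{\left(H \right)} = 4 \cdot 5 = 20$)
$y{\left(R \right)} = - R + \sqrt{2} \sqrt{R}$ ($y{\left(R \right)} = \sqrt{2 R} - R = \sqrt{2} \sqrt{R} - R = - R + \sqrt{2} \sqrt{R}$)
$x{\left(u \right)} = 4 u^{2}$ ($x{\left(u \right)} = 2 u 2 u = 4 u^{2}$)
$x^{2}{\left(y{\left(m{\left(-2 \right)} \right)} \right)} = \left(4 \left(\left(-1\right) 20 + \sqrt{2} \sqrt{20}\right)^{2}\right)^{2} = \left(4 \left(-20 + \sqrt{2} \cdot 2 \sqrt{5}\right)^{2}\right)^{2} = \left(4 \left(-20 + 2 \sqrt{10}\right)^{2}\right)^{2} = 16 \left(-20 + 2 \sqrt{10}\right)^{4}$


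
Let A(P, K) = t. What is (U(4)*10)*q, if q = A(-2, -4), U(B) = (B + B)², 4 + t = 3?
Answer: -640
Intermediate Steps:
t = -1 (t = -4 + 3 = -1)
U(B) = 4*B² (U(B) = (2*B)² = 4*B²)
A(P, K) = -1
q = -1
(U(4)*10)*q = ((4*4²)*10)*(-1) = ((4*16)*10)*(-1) = (64*10)*(-1) = 640*(-1) = -640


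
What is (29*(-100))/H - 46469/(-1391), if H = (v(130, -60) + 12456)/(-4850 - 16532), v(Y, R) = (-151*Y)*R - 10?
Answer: 70781195587/827816093 ≈ 85.504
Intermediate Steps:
v(Y, R) = -10 - 151*R*Y (v(Y, R) = -151*R*Y - 10 = -10 - 151*R*Y)
H = -595123/10691 (H = ((-10 - 151*(-60)*130) + 12456)/(-4850 - 16532) = ((-10 + 1177800) + 12456)/(-21382) = (1177790 + 12456)*(-1/21382) = 1190246*(-1/21382) = -595123/10691 ≈ -55.666)
(29*(-100))/H - 46469/(-1391) = (29*(-100))/(-595123/10691) - 46469/(-1391) = -2900*(-10691/595123) - 46469*(-1/1391) = 31003900/595123 + 46469/1391 = 70781195587/827816093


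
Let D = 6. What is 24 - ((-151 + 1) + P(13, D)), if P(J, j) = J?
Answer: 161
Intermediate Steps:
24 - ((-151 + 1) + P(13, D)) = 24 - ((-151 + 1) + 13) = 24 - (-150 + 13) = 24 - 1*(-137) = 24 + 137 = 161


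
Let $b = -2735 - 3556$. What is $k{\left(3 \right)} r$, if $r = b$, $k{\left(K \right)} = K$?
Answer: $-18873$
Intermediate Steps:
$b = -6291$ ($b = -2735 - 3556 = -6291$)
$r = -6291$
$k{\left(3 \right)} r = 3 \left(-6291\right) = -18873$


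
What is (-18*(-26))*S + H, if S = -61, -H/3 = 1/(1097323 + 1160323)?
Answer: -64451278011/2257646 ≈ -28548.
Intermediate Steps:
H = -3/2257646 (H = -3/(1097323 + 1160323) = -3/2257646 ≈ -1.3288e-6)
(-18*(-26))*S + H = -18*(-26)*(-61) - 3/2257646 = 468*(-61) - 3/2257646 = -28548 - 3/2257646 = -64451278011/2257646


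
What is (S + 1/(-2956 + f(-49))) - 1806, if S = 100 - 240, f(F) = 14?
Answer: -5725133/2942 ≈ -1946.0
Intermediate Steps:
S = -140
(S + 1/(-2956 + f(-49))) - 1806 = (-140 + 1/(-2956 + 14)) - 1806 = (-140 + 1/(-2942)) - 1806 = (-140 - 1/2942) - 1806 = -411881/2942 - 1806 = -5725133/2942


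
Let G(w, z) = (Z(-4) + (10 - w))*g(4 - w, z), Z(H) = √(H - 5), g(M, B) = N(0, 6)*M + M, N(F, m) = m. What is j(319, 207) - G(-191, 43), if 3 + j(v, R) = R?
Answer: -274161 - 4095*I ≈ -2.7416e+5 - 4095.0*I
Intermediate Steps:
j(v, R) = -3 + R
g(M, B) = 7*M (g(M, B) = 6*M + M = 7*M)
Z(H) = √(-5 + H)
G(w, z) = (28 - 7*w)*(10 - w + 3*I) (G(w, z) = (√(-5 - 4) + (10 - w))*(7*(4 - w)) = (√(-9) + (10 - w))*(28 - 7*w) = (3*I + (10 - w))*(28 - 7*w) = (10 - w + 3*I)*(28 - 7*w) = (28 - 7*w)*(10 - w + 3*I))
j(319, 207) - G(-191, 43) = (-3 + 207) - (-7)*(-4 - 191)*(10 - 1*(-191) + 3*I) = 204 - (-7)*(-195)*(10 + 191 + 3*I) = 204 - (-7)*(-195)*(201 + 3*I) = 204 - (274365 + 4095*I) = 204 + (-274365 - 4095*I) = -274161 - 4095*I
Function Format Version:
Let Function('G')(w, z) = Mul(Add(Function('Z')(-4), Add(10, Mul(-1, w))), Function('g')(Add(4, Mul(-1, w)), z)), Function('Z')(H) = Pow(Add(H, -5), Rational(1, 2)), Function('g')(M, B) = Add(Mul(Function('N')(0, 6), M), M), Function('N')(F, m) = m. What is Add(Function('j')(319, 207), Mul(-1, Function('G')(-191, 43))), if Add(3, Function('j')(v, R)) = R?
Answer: Add(-274161, Mul(-4095, I)) ≈ Add(-2.7416e+5, Mul(-4095.0, I))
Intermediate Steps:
Function('j')(v, R) = Add(-3, R)
Function('g')(M, B) = Mul(7, M) (Function('g')(M, B) = Add(Mul(6, M), M) = Mul(7, M))
Function('Z')(H) = Pow(Add(-5, H), Rational(1, 2))
Function('G')(w, z) = Mul(Add(28, Mul(-7, w)), Add(10, Mul(-1, w), Mul(3, I))) (Function('G')(w, z) = Mul(Add(Pow(Add(-5, -4), Rational(1, 2)), Add(10, Mul(-1, w))), Mul(7, Add(4, Mul(-1, w)))) = Mul(Add(Pow(-9, Rational(1, 2)), Add(10, Mul(-1, w))), Add(28, Mul(-7, w))) = Mul(Add(Mul(3, I), Add(10, Mul(-1, w))), Add(28, Mul(-7, w))) = Mul(Add(10, Mul(-1, w), Mul(3, I)), Add(28, Mul(-7, w))) = Mul(Add(28, Mul(-7, w)), Add(10, Mul(-1, w), Mul(3, I))))
Add(Function('j')(319, 207), Mul(-1, Function('G')(-191, 43))) = Add(Add(-3, 207), Mul(-1, Mul(-7, Add(-4, -191), Add(10, Mul(-1, -191), Mul(3, I))))) = Add(204, Mul(-1, Mul(-7, -195, Add(10, 191, Mul(3, I))))) = Add(204, Mul(-1, Mul(-7, -195, Add(201, Mul(3, I))))) = Add(204, Mul(-1, Add(274365, Mul(4095, I)))) = Add(204, Add(-274365, Mul(-4095, I))) = Add(-274161, Mul(-4095, I))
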